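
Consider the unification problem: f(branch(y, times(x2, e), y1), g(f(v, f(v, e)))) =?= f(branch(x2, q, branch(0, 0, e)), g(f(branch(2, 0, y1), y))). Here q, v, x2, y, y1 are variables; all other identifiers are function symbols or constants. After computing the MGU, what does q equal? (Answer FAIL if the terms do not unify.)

Decompose f/2: branch(y, times(x2, e), y1) =?= branch(x2, q, branch(0, 0, e)),  g(f(v, f(v, e))) =?= g(f(branch(2, 0, y1), y)).
Decompose branch/3: y =?= x2,  times(x2, e) =?= q,  y1 =?= branch(0, 0, e).
Bind y := x2; substituting into the one remaining equation that mentions y gives: g(f(v, f(v, e))) =?= g(f(branch(2, 0, y1), x2)).
Bind q := times(x2, e); no other remaining equation mentions q.
Bind y1 := branch(0, 0, e); substituting into the remaining equation gives: g(f(v, f(v, e))) =?= g(f(branch(2, 0, branch(0, 0, e)), x2)).
Decompose g/1: f(v, f(v, e)) =?= f(branch(2, 0, branch(0, 0, e)), x2).
Decompose f/2: v =?= branch(2, 0, branch(0, 0, e)),  f(v, e) =?= x2.
Bind v := branch(2, 0, branch(0, 0, e)); substituting into the remaining equation gives: f(branch(2, 0, branch(0, 0, e)), e) =?= x2.
Bind x2 := f(branch(2, 0, branch(0, 0, e)), e). Substituting into the earlier bindings gives y := f(branch(2, 0, branch(0, 0, e)), e), q := times(f(branch(2, 0, branch(0, 0, e)), e), e).
MGU = { y -> f(branch(2, 0, branch(0, 0, e)), e), q -> times(f(branch(2, 0, branch(0, 0, e)), e), e), y1 -> branch(0, 0, e), v -> branch(2, 0, branch(0, 0, e)), x2 -> f(branch(2, 0, branch(0, 0, e)), e) }, so q -> times(f(branch(2, 0, branch(0, 0, e)), e), e).

times(f(branch(2, 0, branch(0, 0, e)), e), e)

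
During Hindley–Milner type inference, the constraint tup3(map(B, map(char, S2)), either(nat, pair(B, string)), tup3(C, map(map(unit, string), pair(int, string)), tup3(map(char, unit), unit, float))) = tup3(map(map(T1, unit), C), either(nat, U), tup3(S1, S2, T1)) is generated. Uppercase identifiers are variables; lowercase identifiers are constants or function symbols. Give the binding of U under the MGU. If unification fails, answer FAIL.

pair(map(tup3(map(char, unit), unit, float), unit), string)

Decompose tup3/3: map(B, map(char, S2)) = map(map(T1, unit), C),  either(nat, pair(B, string)) = either(nat, U),  tup3(C, map(map(unit, string), pair(int, string)), tup3(map(char, unit), unit, float)) = tup3(S1, S2, T1).
Decompose map/2: B = map(T1, unit),  map(char, S2) = C.
Bind B := map(T1, unit); substituting into the one remaining equation that mentions B gives: either(nat, pair(map(T1, unit), string)) = either(nat, U).
Bind C := map(char, S2); substituting into the one remaining equation that mentions C gives: tup3(map(char, S2), map(map(unit, string), pair(int, string)), tup3(map(char, unit), unit, float)) = tup3(S1, S2, T1).
Decompose either/2: nat = nat,  pair(map(T1, unit), string) = U.
Delete trivial equation nat = nat.
Bind U := pair(map(T1, unit), string); no other remaining equation mentions U.
Decompose tup3/3: map(char, S2) = S1,  map(map(unit, string), pair(int, string)) = S2,  tup3(map(char, unit), unit, float) = T1.
Bind S1 := map(char, S2); no other remaining equation mentions S1.
Bind S2 := map(map(unit, string), pair(int, string)); no other remaining equation mentions S2. Substituting into the earlier bindings gives C := map(char, map(map(unit, string), pair(int, string))), S1 := map(char, map(map(unit, string), pair(int, string))).
Bind T1 := tup3(map(char, unit), unit, float). Substituting into the earlier bindings gives B := map(tup3(map(char, unit), unit, float), unit), U := pair(map(tup3(map(char, unit), unit, float), unit), string).
MGU = { B := map(tup3(map(char, unit), unit, float), unit), C := map(char, map(map(unit, string), pair(int, string))), U := pair(map(tup3(map(char, unit), unit, float), unit), string), S1 := map(char, map(map(unit, string), pair(int, string))), S2 := map(map(unit, string), pair(int, string)), T1 := tup3(map(char, unit), unit, float) }, so U := pair(map(tup3(map(char, unit), unit, float), unit), string).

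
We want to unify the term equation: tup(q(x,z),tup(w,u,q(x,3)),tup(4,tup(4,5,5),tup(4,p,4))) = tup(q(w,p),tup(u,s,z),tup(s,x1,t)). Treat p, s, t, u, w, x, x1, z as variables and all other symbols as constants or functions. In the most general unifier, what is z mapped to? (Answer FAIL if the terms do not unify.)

q(4,3)

Decompose tup/3: q(x,z) = q(w,p),  tup(w,u,q(x,3)) = tup(u,s,z),  tup(4,tup(4,5,5),tup(4,p,4)) = tup(s,x1,t).
Decompose q/2: x = w,  z = p.
Bind x := w; substituting into the one remaining equation that mentions x gives: tup(w,u,q(w,3)) = tup(u,s,z).
Bind z := p; substituting into the one remaining equation that mentions z gives: tup(w,u,q(w,3)) = tup(u,s,p).
Decompose tup/3: w = u,  u = s,  q(w,3) = p.
Bind w := u; substituting into the one remaining equation that mentions w gives: q(u,3) = p. Substituting into the earlier binding gives x := u.
Bind u := s; substituting into the one remaining equation that mentions u gives: q(s,3) = p. Substituting into the earlier bindings gives x := s, w := s.
Bind p := q(s,3); substituting into the remaining equation gives: tup(4,tup(4,5,5),tup(4,q(s,3),4)) = tup(s,x1,t). Substituting into the earlier binding gives z := q(s,3).
Decompose tup/3: 4 = s,  tup(4,5,5) = x1,  tup(4,q(s,3),4) = t.
Bind s := 4; substituting into the one remaining equation that mentions s gives: tup(4,q(4,3),4) = t. Substituting into the earlier bindings gives x := 4, z := q(4,3), w := 4, u := 4, p := q(4,3).
Bind x1 := tup(4,5,5); no other remaining equation mentions x1.
Bind t := tup(4,q(4,3),4).
MGU = { x -> 4, z -> q(4,3), w -> 4, u -> 4, p -> q(4,3), s -> 4, x1 -> tup(4,5,5), t -> tup(4,q(4,3),4) }, so z -> q(4,3).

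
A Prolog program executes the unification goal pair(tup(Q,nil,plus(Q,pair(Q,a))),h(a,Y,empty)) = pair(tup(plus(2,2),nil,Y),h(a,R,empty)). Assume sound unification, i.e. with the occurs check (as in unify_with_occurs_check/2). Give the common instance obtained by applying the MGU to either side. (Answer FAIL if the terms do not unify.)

Decompose pair/2: tup(Q,nil,plus(Q,pair(Q,a))) = tup(plus(2,2),nil,Y),  h(a,Y,empty) = h(a,R,empty).
Decompose tup/3: Q = plus(2,2),  nil = nil,  plus(Q,pair(Q,a)) = Y.
Bind Q := plus(2,2); substituting into the one remaining equation that mentions Q gives: plus(plus(2,2),pair(plus(2,2),a)) = Y.
Delete trivial equation nil = nil.
Bind Y := plus(plus(2,2),pair(plus(2,2),a)); substituting into the remaining equation gives: h(a,plus(plus(2,2),pair(plus(2,2),a)),empty) = h(a,R,empty).
Decompose h/3: a = a,  plus(plus(2,2),pair(plus(2,2),a)) = R,  empty = empty.
Delete trivial equation a = a.
Bind R := plus(plus(2,2),pair(plus(2,2),a)); no other remaining equation mentions R.
Delete trivial equation empty = empty.
Applying the MGU to either side gives pair(tup(plus(2,2),nil,plus(plus(2,2),pair(plus(2,2),a))),h(a,plus(plus(2,2),pair(plus(2,2),a)),empty)).

pair(tup(plus(2,2),nil,plus(plus(2,2),pair(plus(2,2),a))),h(a,plus(plus(2,2),pair(plus(2,2),a)),empty))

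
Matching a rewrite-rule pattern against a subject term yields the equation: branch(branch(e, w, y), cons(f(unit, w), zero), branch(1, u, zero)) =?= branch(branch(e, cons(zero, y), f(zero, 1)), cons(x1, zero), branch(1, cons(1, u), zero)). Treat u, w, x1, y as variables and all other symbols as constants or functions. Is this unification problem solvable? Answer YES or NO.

Decompose branch/3: branch(e, w, y) =?= branch(e, cons(zero, y), f(zero, 1)),  cons(f(unit, w), zero) =?= cons(x1, zero),  branch(1, u, zero) =?= branch(1, cons(1, u), zero).
Decompose branch/3: e =?= e,  w =?= cons(zero, y),  y =?= f(zero, 1).
Delete trivial equation e =?= e.
Bind w := cons(zero, y); substituting into the one remaining equation that mentions w gives: cons(f(unit, cons(zero, y)), zero) =?= cons(x1, zero).
Bind y := f(zero, 1); substituting into the one remaining equation that mentions y gives: cons(f(unit, cons(zero, f(zero, 1))), zero) =?= cons(x1, zero). Substituting into the earlier binding gives w := cons(zero, f(zero, 1)).
Decompose cons/2: f(unit, cons(zero, f(zero, 1))) =?= x1,  zero =?= zero.
Bind x1 := f(unit, cons(zero, f(zero, 1))); no other remaining equation mentions x1.
Delete trivial equation zero =?= zero.
Decompose branch/3: 1 =?= 1,  u =?= cons(1, u),  zero =?= zero.
Delete trivial equation 1 =?= 1.
Occurs check fails: u occurs in cons(1, u); the equation u =?= cons(1, u) has no finite solution.

NO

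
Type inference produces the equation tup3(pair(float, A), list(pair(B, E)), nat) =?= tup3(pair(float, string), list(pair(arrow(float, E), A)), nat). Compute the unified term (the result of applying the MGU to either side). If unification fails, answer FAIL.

tup3(pair(float, string), list(pair(arrow(float, string), string)), nat)

Decompose tup3/3: pair(float, A) =?= pair(float, string),  list(pair(B, E)) =?= list(pair(arrow(float, E), A)),  nat =?= nat.
Decompose pair/2: float =?= float,  A =?= string.
Delete trivial equation float =?= float.
Bind A := string; substituting into the one remaining equation that mentions A gives: list(pair(B, E)) =?= list(pair(arrow(float, E), string)).
Decompose list/1: pair(B, E) =?= pair(arrow(float, E), string).
Decompose pair/2: B =?= arrow(float, E),  E =?= string.
Bind B := arrow(float, E); no other remaining equation mentions B.
Bind E := string; no other remaining equation mentions E. Substituting into the earlier binding gives B := arrow(float, string).
Delete trivial equation nat =?= nat.
Applying the MGU to either side gives tup3(pair(float, string), list(pair(arrow(float, string), string)), nat).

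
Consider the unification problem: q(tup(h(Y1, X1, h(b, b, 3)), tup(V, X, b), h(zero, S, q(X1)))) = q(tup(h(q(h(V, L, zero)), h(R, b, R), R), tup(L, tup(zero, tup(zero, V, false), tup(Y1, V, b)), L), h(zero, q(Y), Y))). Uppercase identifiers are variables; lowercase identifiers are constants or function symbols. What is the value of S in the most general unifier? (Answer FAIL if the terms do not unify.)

Decompose q/1: tup(h(Y1, X1, h(b, b, 3)), tup(V, X, b), h(zero, S, q(X1))) = tup(h(q(h(V, L, zero)), h(R, b, R), R), tup(L, tup(zero, tup(zero, V, false), tup(Y1, V, b)), L), h(zero, q(Y), Y)).
Decompose tup/3: h(Y1, X1, h(b, b, 3)) = h(q(h(V, L, zero)), h(R, b, R), R),  tup(V, X, b) = tup(L, tup(zero, tup(zero, V, false), tup(Y1, V, b)), L),  h(zero, S, q(X1)) = h(zero, q(Y), Y).
Decompose h/3: Y1 = q(h(V, L, zero)),  X1 = h(R, b, R),  h(b, b, 3) = R.
Bind Y1 := q(h(V, L, zero)); substituting into the one remaining equation that mentions Y1 gives: tup(V, X, b) = tup(L, tup(zero, tup(zero, V, false), tup(q(h(V, L, zero)), V, b)), L).
Bind X1 := h(R, b, R); substituting into the one remaining equation that mentions X1 gives: h(zero, S, q(h(R, b, R))) = h(zero, q(Y), Y).
Bind R := h(b, b, 3); substituting into the one remaining equation that mentions R gives: h(zero, S, q(h(h(b, b, 3), b, h(b, b, 3)))) = h(zero, q(Y), Y). Substituting into the earlier binding gives X1 := h(h(b, b, 3), b, h(b, b, 3)).
Decompose tup/3: V = L,  X = tup(zero, tup(zero, V, false), tup(q(h(V, L, zero)), V, b)),  b = L.
Bind V := L; substituting into the one remaining equation that mentions V gives: X = tup(zero, tup(zero, L, false), tup(q(h(L, L, zero)), L, b)). Substituting into the earlier binding gives Y1 := q(h(L, L, zero)).
Bind X := tup(zero, tup(zero, L, false), tup(q(h(L, L, zero)), L, b)); no other remaining equation mentions X.
Bind L := b; no other remaining equation mentions L. Substituting into the earlier bindings gives Y1 := q(h(b, b, zero)), V := b, X := tup(zero, tup(zero, b, false), tup(q(h(b, b, zero)), b, b)).
Decompose h/3: zero = zero,  S = q(Y),  q(h(h(b, b, 3), b, h(b, b, 3))) = Y.
Delete trivial equation zero = zero.
Bind S := q(Y); no other remaining equation mentions S.
Bind Y := q(h(h(b, b, 3), b, h(b, b, 3))). Substituting into the earlier binding gives S := q(q(h(h(b, b, 3), b, h(b, b, 3)))).
MGU = { Y1 ↦ q(h(b, b, zero)), X1 ↦ h(h(b, b, 3), b, h(b, b, 3)), R ↦ h(b, b, 3), V ↦ b, X ↦ tup(zero, tup(zero, b, false), tup(q(h(b, b, zero)), b, b)), L ↦ b, S ↦ q(q(h(h(b, b, 3), b, h(b, b, 3)))), Y ↦ q(h(h(b, b, 3), b, h(b, b, 3))) }, so S ↦ q(q(h(h(b, b, 3), b, h(b, b, 3)))).

q(q(h(h(b, b, 3), b, h(b, b, 3))))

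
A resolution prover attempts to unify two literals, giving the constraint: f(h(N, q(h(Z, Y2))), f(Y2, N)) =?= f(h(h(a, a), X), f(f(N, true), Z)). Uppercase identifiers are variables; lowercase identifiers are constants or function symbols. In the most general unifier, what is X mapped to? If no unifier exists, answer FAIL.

q(h(h(a, a), f(h(a, a), true)))

Decompose f/2: h(N, q(h(Z, Y2))) =?= h(h(a, a), X),  f(Y2, N) =?= f(f(N, true), Z).
Decompose h/2: N =?= h(a, a),  q(h(Z, Y2)) =?= X.
Bind N := h(a, a); substituting into the one remaining equation that mentions N gives: f(Y2, h(a, a)) =?= f(f(h(a, a), true), Z).
Bind X := q(h(Z, Y2)); no other remaining equation mentions X.
Decompose f/2: Y2 =?= f(h(a, a), true),  h(a, a) =?= Z.
Bind Y2 := f(h(a, a), true); no other remaining equation mentions Y2. Substituting into the earlier binding gives X := q(h(Z, f(h(a, a), true))).
Bind Z := h(a, a). Substituting into the earlier binding gives X := q(h(h(a, a), f(h(a, a), true))).
MGU = { N := h(a, a), X := q(h(h(a, a), f(h(a, a), true))), Y2 := f(h(a, a), true), Z := h(a, a) }, so X := q(h(h(a, a), f(h(a, a), true))).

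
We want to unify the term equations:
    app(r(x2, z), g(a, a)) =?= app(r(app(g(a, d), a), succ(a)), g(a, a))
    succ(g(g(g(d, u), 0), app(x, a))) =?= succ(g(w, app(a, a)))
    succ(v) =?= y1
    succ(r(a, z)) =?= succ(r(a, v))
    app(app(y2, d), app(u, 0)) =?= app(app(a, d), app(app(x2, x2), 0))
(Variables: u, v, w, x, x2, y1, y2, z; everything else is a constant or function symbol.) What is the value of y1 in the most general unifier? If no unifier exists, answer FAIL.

succ(succ(a))

Decompose app/2: r(x2, z) =?= r(app(g(a, d), a), succ(a)),  g(a, a) =?= g(a, a).
Decompose r/2: x2 =?= app(g(a, d), a),  z =?= succ(a).
Bind x2 := app(g(a, d), a); substituting into the one remaining equation that mentions x2 gives: app(app(y2, d), app(u, 0)) =?= app(app(a, d), app(app(app(g(a, d), a), app(g(a, d), a)), 0)).
Bind z := succ(a); substituting into the one remaining equation that mentions z gives: succ(r(a, succ(a))) =?= succ(r(a, v)).
Delete trivial equation g(a, a) =?= g(a, a).
Decompose succ/1: g(g(g(d, u), 0), app(x, a)) =?= g(w, app(a, a)).
Decompose g/2: g(g(d, u), 0) =?= w,  app(x, a) =?= app(a, a).
Bind w := g(g(d, u), 0); no other remaining equation mentions w.
Decompose app/2: x =?= a,  a =?= a.
Bind x := a; no other remaining equation mentions x.
Delete trivial equation a =?= a.
Bind y1 := succ(v); no other remaining equation mentions y1.
Decompose succ/1: r(a, succ(a)) =?= r(a, v).
Decompose r/2: a =?= a,  succ(a) =?= v.
Delete trivial equation a =?= a.
Bind v := succ(a); no other remaining equation mentions v. Substituting into the earlier binding gives y1 := succ(succ(a)).
Decompose app/2: app(y2, d) =?= app(a, d),  app(u, 0) =?= app(app(app(g(a, d), a), app(g(a, d), a)), 0).
Decompose app/2: y2 =?= a,  d =?= d.
Bind y2 := a; no other remaining equation mentions y2.
Delete trivial equation d =?= d.
Decompose app/2: u =?= app(app(g(a, d), a), app(g(a, d), a)),  0 =?= 0.
Bind u := app(app(g(a, d), a), app(g(a, d), a)); no other remaining equation mentions u. Substituting into the earlier binding gives w := g(g(d, app(app(g(a, d), a), app(g(a, d), a))), 0).
Delete trivial equation 0 =?= 0.
MGU = { x2 -> app(g(a, d), a), z -> succ(a), w -> g(g(d, app(app(g(a, d), a), app(g(a, d), a))), 0), x -> a, y1 -> succ(succ(a)), v -> succ(a), y2 -> a, u -> app(app(g(a, d), a), app(g(a, d), a)) }, so y1 -> succ(succ(a)).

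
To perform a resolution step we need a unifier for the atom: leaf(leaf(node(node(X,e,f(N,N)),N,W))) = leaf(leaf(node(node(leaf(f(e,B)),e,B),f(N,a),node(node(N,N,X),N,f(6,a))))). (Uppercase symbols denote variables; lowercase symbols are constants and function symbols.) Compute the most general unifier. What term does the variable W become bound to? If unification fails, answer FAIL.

FAIL

Decompose leaf/1: leaf(node(node(X,e,f(N,N)),N,W)) = leaf(node(node(leaf(f(e,B)),e,B),f(N,a),node(node(N,N,X),N,f(6,a)))).
Decompose leaf/1: node(node(X,e,f(N,N)),N,W) = node(node(leaf(f(e,B)),e,B),f(N,a),node(node(N,N,X),N,f(6,a))).
Decompose node/3: node(X,e,f(N,N)) = node(leaf(f(e,B)),e,B),  N = f(N,a),  W = node(node(N,N,X),N,f(6,a)).
Decompose node/3: X = leaf(f(e,B)),  e = e,  f(N,N) = B.
Bind X := leaf(f(e,B)); substituting into the one remaining equation that mentions X gives: W = node(node(N,N,leaf(f(e,B))),N,f(6,a)).
Delete trivial equation e = e.
Bind B := f(N,N); substituting into the one remaining equation that mentions B gives: W = node(node(N,N,leaf(f(e,f(N,N)))),N,f(6,a)). Substituting into the earlier binding gives X := leaf(f(e,f(N,N))).
Occurs check fails: N occurs in f(N,a); the equation N = f(N,a) has no finite solution.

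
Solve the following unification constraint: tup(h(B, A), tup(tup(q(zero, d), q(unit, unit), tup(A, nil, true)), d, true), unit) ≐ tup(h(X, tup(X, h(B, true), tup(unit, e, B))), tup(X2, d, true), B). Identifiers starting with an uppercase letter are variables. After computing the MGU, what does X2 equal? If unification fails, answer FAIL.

tup(q(zero, d), q(unit, unit), tup(tup(unit, h(unit, true), tup(unit, e, unit)), nil, true))

Decompose tup/3: h(B, A) ≐ h(X, tup(X, h(B, true), tup(unit, e, B))),  tup(tup(q(zero, d), q(unit, unit), tup(A, nil, true)), d, true) ≐ tup(X2, d, true),  unit ≐ B.
Decompose h/2: B ≐ X,  A ≐ tup(X, h(B, true), tup(unit, e, B)).
Bind B := X; substituting into the 2 remaining equations that mention B gives: A ≐ tup(X, h(X, true), tup(unit, e, X)),  unit ≐ X.
Bind A := tup(X, h(X, true), tup(unit, e, X)); substituting into the one remaining equation that mentions A gives: tup(tup(q(zero, d), q(unit, unit), tup(tup(X, h(X, true), tup(unit, e, X)), nil, true)), d, true) ≐ tup(X2, d, true).
Decompose tup/3: tup(q(zero, d), q(unit, unit), tup(tup(X, h(X, true), tup(unit, e, X)), nil, true)) ≐ X2,  d ≐ d,  true ≐ true.
Bind X2 := tup(q(zero, d), q(unit, unit), tup(tup(X, h(X, true), tup(unit, e, X)), nil, true)); no other remaining equation mentions X2.
Delete trivial equation d ≐ d.
Delete trivial equation true ≐ true.
Bind X := unit. Substituting into the earlier bindings gives B := unit, A := tup(unit, h(unit, true), tup(unit, e, unit)), X2 := tup(q(zero, d), q(unit, unit), tup(tup(unit, h(unit, true), tup(unit, e, unit)), nil, true)).
MGU = { B -> unit, A -> tup(unit, h(unit, true), tup(unit, e, unit)), X2 -> tup(q(zero, d), q(unit, unit), tup(tup(unit, h(unit, true), tup(unit, e, unit)), nil, true)), X -> unit }, so X2 -> tup(q(zero, d), q(unit, unit), tup(tup(unit, h(unit, true), tup(unit, e, unit)), nil, true)).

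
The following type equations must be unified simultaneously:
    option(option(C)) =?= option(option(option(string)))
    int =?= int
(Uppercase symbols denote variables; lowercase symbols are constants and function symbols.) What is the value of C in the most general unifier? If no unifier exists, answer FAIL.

option(string)

Decompose option/1: option(C) =?= option(option(string)).
Decompose option/1: C =?= option(string).
Bind C := option(string); no other remaining equation mentions C.
Delete trivial equation int =?= int.
MGU = { C := option(string) }, so C := option(string).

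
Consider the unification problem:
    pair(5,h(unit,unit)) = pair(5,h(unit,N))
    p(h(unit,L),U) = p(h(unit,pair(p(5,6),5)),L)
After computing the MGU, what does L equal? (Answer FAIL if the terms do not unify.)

Decompose pair/2: 5 = 5,  h(unit,unit) = h(unit,N).
Delete trivial equation 5 = 5.
Decompose h/2: unit = unit,  unit = N.
Delete trivial equation unit = unit.
Bind N := unit; no other remaining equation mentions N.
Decompose p/2: h(unit,L) = h(unit,pair(p(5,6),5)),  U = L.
Decompose h/2: unit = unit,  L = pair(p(5,6),5).
Delete trivial equation unit = unit.
Bind L := pair(p(5,6),5); substituting into the remaining equation gives: U = pair(p(5,6),5).
Bind U := pair(p(5,6),5).
MGU = { N := unit, L := pair(p(5,6),5), U := pair(p(5,6),5) }, so L := pair(p(5,6),5).

pair(p(5,6),5)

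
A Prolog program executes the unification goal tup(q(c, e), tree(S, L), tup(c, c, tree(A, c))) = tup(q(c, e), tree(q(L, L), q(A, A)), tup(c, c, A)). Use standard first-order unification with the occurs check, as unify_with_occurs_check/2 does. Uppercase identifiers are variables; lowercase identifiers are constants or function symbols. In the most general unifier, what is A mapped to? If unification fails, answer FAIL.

Decompose tup/3: q(c, e) = q(c, e),  tree(S, L) = tree(q(L, L), q(A, A)),  tup(c, c, tree(A, c)) = tup(c, c, A).
Delete trivial equation q(c, e) = q(c, e).
Decompose tree/2: S = q(L, L),  L = q(A, A).
Bind S := q(L, L); no other remaining equation mentions S.
Bind L := q(A, A); no other remaining equation mentions L. Substituting into the earlier binding gives S := q(q(A, A), q(A, A)).
Decompose tup/3: c = c,  c = c,  tree(A, c) = A.
Delete trivial equation c = c.
Delete trivial equation c = c.
Occurs check fails: A occurs in tree(A, c); the equation A = tree(A, c) has no finite solution.

FAIL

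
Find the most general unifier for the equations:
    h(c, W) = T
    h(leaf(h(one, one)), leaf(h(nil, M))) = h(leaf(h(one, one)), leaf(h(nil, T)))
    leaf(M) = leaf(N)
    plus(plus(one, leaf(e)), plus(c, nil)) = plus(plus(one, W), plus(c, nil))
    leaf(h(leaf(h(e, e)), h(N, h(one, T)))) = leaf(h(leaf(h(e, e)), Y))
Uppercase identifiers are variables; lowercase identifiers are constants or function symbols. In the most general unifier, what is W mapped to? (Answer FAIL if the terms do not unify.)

Bind T := h(c, W); substituting into the 2 remaining equations that mention T gives: h(leaf(h(one, one)), leaf(h(nil, M))) = h(leaf(h(one, one)), leaf(h(nil, h(c, W)))),  leaf(h(leaf(h(e, e)), h(N, h(one, h(c, W))))) = leaf(h(leaf(h(e, e)), Y)).
Decompose h/2: leaf(h(one, one)) = leaf(h(one, one)),  leaf(h(nil, M)) = leaf(h(nil, h(c, W))).
Delete trivial equation leaf(h(one, one)) = leaf(h(one, one)).
Decompose leaf/1: h(nil, M) = h(nil, h(c, W)).
Decompose h/2: nil = nil,  M = h(c, W).
Delete trivial equation nil = nil.
Bind M := h(c, W); substituting into the one remaining equation that mentions M gives: leaf(h(c, W)) = leaf(N).
Decompose leaf/1: h(c, W) = N.
Bind N := h(c, W); substituting into the one remaining equation that mentions N gives: leaf(h(leaf(h(e, e)), h(h(c, W), h(one, h(c, W))))) = leaf(h(leaf(h(e, e)), Y)).
Decompose plus/2: plus(one, leaf(e)) = plus(one, W),  plus(c, nil) = plus(c, nil).
Decompose plus/2: one = one,  leaf(e) = W.
Delete trivial equation one = one.
Bind W := leaf(e); substituting into the one remaining equation that mentions W gives: leaf(h(leaf(h(e, e)), h(h(c, leaf(e)), h(one, h(c, leaf(e)))))) = leaf(h(leaf(h(e, e)), Y)). Substituting into the earlier bindings gives T := h(c, leaf(e)), M := h(c, leaf(e)), N := h(c, leaf(e)).
Delete trivial equation plus(c, nil) = plus(c, nil).
Decompose leaf/1: h(leaf(h(e, e)), h(h(c, leaf(e)), h(one, h(c, leaf(e))))) = h(leaf(h(e, e)), Y).
Decompose h/2: leaf(h(e, e)) = leaf(h(e, e)),  h(h(c, leaf(e)), h(one, h(c, leaf(e)))) = Y.
Delete trivial equation leaf(h(e, e)) = leaf(h(e, e)).
Bind Y := h(h(c, leaf(e)), h(one, h(c, leaf(e)))).
MGU = { T ↦ h(c, leaf(e)), M ↦ h(c, leaf(e)), N ↦ h(c, leaf(e)), W ↦ leaf(e), Y ↦ h(h(c, leaf(e)), h(one, h(c, leaf(e)))) }, so W ↦ leaf(e).

leaf(e)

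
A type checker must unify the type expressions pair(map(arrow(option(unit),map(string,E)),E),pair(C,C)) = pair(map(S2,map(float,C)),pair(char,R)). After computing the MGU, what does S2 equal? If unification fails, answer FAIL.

Decompose pair/2: map(arrow(option(unit),map(string,E)),E) = map(S2,map(float,C)),  pair(C,C) = pair(char,R).
Decompose map/2: arrow(option(unit),map(string,E)) = S2,  E = map(float,C).
Bind S2 := arrow(option(unit),map(string,E)); no other remaining equation mentions S2.
Bind E := map(float,C); no other remaining equation mentions E. Substituting into the earlier binding gives S2 := arrow(option(unit),map(string,map(float,C))).
Decompose pair/2: C = char,  C = R.
Bind C := char; substituting into the remaining equation gives: char = R. Substituting into the earlier bindings gives S2 := arrow(option(unit),map(string,map(float,char))), E := map(float,char).
Bind R := char.
MGU = { S2 := arrow(option(unit),map(string,map(float,char))), E := map(float,char), C := char, R := char }, so S2 := arrow(option(unit),map(string,map(float,char))).

arrow(option(unit),map(string,map(float,char)))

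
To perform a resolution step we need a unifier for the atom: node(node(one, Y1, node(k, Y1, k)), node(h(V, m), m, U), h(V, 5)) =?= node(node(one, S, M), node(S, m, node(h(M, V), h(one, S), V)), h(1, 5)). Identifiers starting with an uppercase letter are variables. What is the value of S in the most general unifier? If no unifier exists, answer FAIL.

h(1, m)

Decompose node/3: node(one, Y1, node(k, Y1, k)) =?= node(one, S, M),  node(h(V, m), m, U) =?= node(S, m, node(h(M, V), h(one, S), V)),  h(V, 5) =?= h(1, 5).
Decompose node/3: one =?= one,  Y1 =?= S,  node(k, Y1, k) =?= M.
Delete trivial equation one =?= one.
Bind Y1 := S; substituting into the one remaining equation that mentions Y1 gives: node(k, S, k) =?= M.
Bind M := node(k, S, k); substituting into the one remaining equation that mentions M gives: node(h(V, m), m, U) =?= node(S, m, node(h(node(k, S, k), V), h(one, S), V)).
Decompose node/3: h(V, m) =?= S,  m =?= m,  U =?= node(h(node(k, S, k), V), h(one, S), V).
Bind S := h(V, m); substituting into the one remaining equation that mentions S gives: U =?= node(h(node(k, h(V, m), k), V), h(one, h(V, m)), V). Substituting into the earlier bindings gives Y1 := h(V, m), M := node(k, h(V, m), k).
Delete trivial equation m =?= m.
Bind U := node(h(node(k, h(V, m), k), V), h(one, h(V, m)), V); no other remaining equation mentions U.
Decompose h/2: V =?= 1,  5 =?= 5.
Bind V := 1; no other remaining equation mentions V. Substituting into the earlier bindings gives Y1 := h(1, m), M := node(k, h(1, m), k), S := h(1, m), U := node(h(node(k, h(1, m), k), 1), h(one, h(1, m)), 1).
Delete trivial equation 5 =?= 5.
MGU = { Y1 ↦ h(1, m), M ↦ node(k, h(1, m), k), S ↦ h(1, m), U ↦ node(h(node(k, h(1, m), k), 1), h(one, h(1, m)), 1), V ↦ 1 }, so S ↦ h(1, m).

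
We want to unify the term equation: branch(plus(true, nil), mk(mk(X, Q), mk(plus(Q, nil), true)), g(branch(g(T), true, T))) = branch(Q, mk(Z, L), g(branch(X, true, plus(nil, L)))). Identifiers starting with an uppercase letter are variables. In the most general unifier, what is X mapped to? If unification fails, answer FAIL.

Decompose branch/3: plus(true, nil) = Q,  mk(mk(X, Q), mk(plus(Q, nil), true)) = mk(Z, L),  g(branch(g(T), true, T)) = g(branch(X, true, plus(nil, L))).
Bind Q := plus(true, nil); substituting into the one remaining equation that mentions Q gives: mk(mk(X, plus(true, nil)), mk(plus(plus(true, nil), nil), true)) = mk(Z, L).
Decompose mk/2: mk(X, plus(true, nil)) = Z,  mk(plus(plus(true, nil), nil), true) = L.
Bind Z := mk(X, plus(true, nil)); no other remaining equation mentions Z.
Bind L := mk(plus(plus(true, nil), nil), true); substituting into the remaining equation gives: g(branch(g(T), true, T)) = g(branch(X, true, plus(nil, mk(plus(plus(true, nil), nil), true)))).
Decompose g/1: branch(g(T), true, T) = branch(X, true, plus(nil, mk(plus(plus(true, nil), nil), true))).
Decompose branch/3: g(T) = X,  true = true,  T = plus(nil, mk(plus(plus(true, nil), nil), true)).
Bind X := g(T); no other remaining equation mentions X. Substituting into the earlier binding gives Z := mk(g(T), plus(true, nil)).
Delete trivial equation true = true.
Bind T := plus(nil, mk(plus(plus(true, nil), nil), true)). Substituting into the earlier bindings gives Z := mk(g(plus(nil, mk(plus(plus(true, nil), nil), true))), plus(true, nil)), X := g(plus(nil, mk(plus(plus(true, nil), nil), true))).
MGU = { Q := plus(true, nil), Z := mk(g(plus(nil, mk(plus(plus(true, nil), nil), true))), plus(true, nil)), L := mk(plus(plus(true, nil), nil), true), X := g(plus(nil, mk(plus(plus(true, nil), nil), true))), T := plus(nil, mk(plus(plus(true, nil), nil), true)) }, so X := g(plus(nil, mk(plus(plus(true, nil), nil), true))).

g(plus(nil, mk(plus(plus(true, nil), nil), true)))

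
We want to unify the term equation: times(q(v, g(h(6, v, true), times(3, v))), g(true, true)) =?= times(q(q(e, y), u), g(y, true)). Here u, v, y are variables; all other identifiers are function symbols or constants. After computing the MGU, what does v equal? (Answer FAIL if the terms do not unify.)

q(e, true)

Decompose times/2: q(v, g(h(6, v, true), times(3, v))) =?= q(q(e, y), u),  g(true, true) =?= g(y, true).
Decompose q/2: v =?= q(e, y),  g(h(6, v, true), times(3, v)) =?= u.
Bind v := q(e, y); substituting into the one remaining equation that mentions v gives: g(h(6, q(e, y), true), times(3, q(e, y))) =?= u.
Bind u := g(h(6, q(e, y), true), times(3, q(e, y))); no other remaining equation mentions u.
Decompose g/2: true =?= y,  true =?= true.
Bind y := true; no other remaining equation mentions y. Substituting into the earlier bindings gives v := q(e, true), u := g(h(6, q(e, true), true), times(3, q(e, true))).
Delete trivial equation true =?= true.
MGU = { v := q(e, true), u := g(h(6, q(e, true), true), times(3, q(e, true))), y := true }, so v := q(e, true).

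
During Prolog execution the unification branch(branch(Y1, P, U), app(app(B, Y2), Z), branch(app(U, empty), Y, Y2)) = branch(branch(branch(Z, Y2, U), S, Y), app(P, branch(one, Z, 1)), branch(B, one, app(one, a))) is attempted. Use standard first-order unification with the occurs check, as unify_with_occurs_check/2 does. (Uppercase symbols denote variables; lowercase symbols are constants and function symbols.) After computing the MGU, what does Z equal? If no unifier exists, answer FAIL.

FAIL

Decompose branch/3: branch(Y1, P, U) = branch(branch(Z, Y2, U), S, Y),  app(app(B, Y2), Z) = app(P, branch(one, Z, 1)),  branch(app(U, empty), Y, Y2) = branch(B, one, app(one, a)).
Decompose branch/3: Y1 = branch(Z, Y2, U),  P = S,  U = Y.
Bind Y1 := branch(Z, Y2, U); no other remaining equation mentions Y1.
Bind P := S; substituting into the one remaining equation that mentions P gives: app(app(B, Y2), Z) = app(S, branch(one, Z, 1)).
Bind U := Y; substituting into the one remaining equation that mentions U gives: branch(app(Y, empty), Y, Y2) = branch(B, one, app(one, a)). Substituting into the earlier binding gives Y1 := branch(Z, Y2, Y).
Decompose app/2: app(B, Y2) = S,  Z = branch(one, Z, 1).
Bind S := app(B, Y2); no other remaining equation mentions S. Substituting into the earlier binding gives P := app(B, Y2).
Occurs check fails: Z occurs in branch(one, Z, 1); the equation Z = branch(one, Z, 1) has no finite solution.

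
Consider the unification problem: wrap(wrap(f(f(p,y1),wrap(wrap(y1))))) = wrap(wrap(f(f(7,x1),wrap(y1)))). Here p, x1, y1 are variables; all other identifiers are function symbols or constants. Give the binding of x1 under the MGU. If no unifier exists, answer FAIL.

Decompose wrap/1: wrap(f(f(p,y1),wrap(wrap(y1)))) = wrap(f(f(7,x1),wrap(y1))).
Decompose wrap/1: f(f(p,y1),wrap(wrap(y1))) = f(f(7,x1),wrap(y1)).
Decompose f/2: f(p,y1) = f(7,x1),  wrap(wrap(y1)) = wrap(y1).
Decompose f/2: p = 7,  y1 = x1.
Bind p := 7; no other remaining equation mentions p.
Bind y1 := x1; substituting into the remaining equation gives: wrap(wrap(x1)) = wrap(x1).
Decompose wrap/1: wrap(x1) = x1.
Occurs check fails: x1 occurs in wrap(x1); the equation x1 = wrap(x1) has no finite solution.

FAIL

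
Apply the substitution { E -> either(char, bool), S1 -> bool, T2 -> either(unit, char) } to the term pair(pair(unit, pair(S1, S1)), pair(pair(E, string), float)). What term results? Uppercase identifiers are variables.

Replace each occurrence of E with either(char, bool).
Replace each occurrence of S1 with bool.
Result: pair(pair(unit, pair(bool, bool)), pair(pair(either(char, bool), string), float)).

pair(pair(unit, pair(bool, bool)), pair(pair(either(char, bool), string), float))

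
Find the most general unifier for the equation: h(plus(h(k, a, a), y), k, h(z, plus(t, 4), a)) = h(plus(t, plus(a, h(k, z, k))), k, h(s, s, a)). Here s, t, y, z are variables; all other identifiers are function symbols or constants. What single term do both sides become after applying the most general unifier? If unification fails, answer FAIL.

h(plus(h(k, a, a), plus(a, h(k, plus(h(k, a, a), 4), k))), k, h(plus(h(k, a, a), 4), plus(h(k, a, a), 4), a))

Decompose h/3: plus(h(k, a, a), y) = plus(t, plus(a, h(k, z, k))),  k = k,  h(z, plus(t, 4), a) = h(s, s, a).
Decompose plus/2: h(k, a, a) = t,  y = plus(a, h(k, z, k)).
Bind t := h(k, a, a); substituting into the one remaining equation that mentions t gives: h(z, plus(h(k, a, a), 4), a) = h(s, s, a).
Bind y := plus(a, h(k, z, k)); no other remaining equation mentions y.
Delete trivial equation k = k.
Decompose h/3: z = s,  plus(h(k, a, a), 4) = s,  a = a.
Bind z := s; no other remaining equation mentions z. Substituting into the earlier binding gives y := plus(a, h(k, s, k)).
Bind s := plus(h(k, a, a), 4); no other remaining equation mentions s. Substituting into the earlier bindings gives y := plus(a, h(k, plus(h(k, a, a), 4), k)), z := plus(h(k, a, a), 4).
Delete trivial equation a = a.
Applying the MGU to either side gives h(plus(h(k, a, a), plus(a, h(k, plus(h(k, a, a), 4), k))), k, h(plus(h(k, a, a), 4), plus(h(k, a, a), 4), a)).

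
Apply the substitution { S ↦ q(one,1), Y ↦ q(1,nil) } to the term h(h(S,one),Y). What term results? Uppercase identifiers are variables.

Replace each occurrence of S with q(one,1).
Replace each occurrence of Y with q(1,nil).
Result: h(h(q(one,1),one),q(1,nil)).

h(h(q(one,1),one),q(1,nil))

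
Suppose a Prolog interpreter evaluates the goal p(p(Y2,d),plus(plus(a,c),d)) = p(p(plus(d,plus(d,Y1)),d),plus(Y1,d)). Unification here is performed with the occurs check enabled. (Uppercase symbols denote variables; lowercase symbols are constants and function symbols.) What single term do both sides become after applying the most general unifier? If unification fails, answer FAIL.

p(p(plus(d,plus(d,plus(a,c))),d),plus(plus(a,c),d))

Decompose p/2: p(Y2,d) = p(plus(d,plus(d,Y1)),d),  plus(plus(a,c),d) = plus(Y1,d).
Decompose p/2: Y2 = plus(d,plus(d,Y1)),  d = d.
Bind Y2 := plus(d,plus(d,Y1)); no other remaining equation mentions Y2.
Delete trivial equation d = d.
Decompose plus/2: plus(a,c) = Y1,  d = d.
Bind Y1 := plus(a,c); no other remaining equation mentions Y1. Substituting into the earlier binding gives Y2 := plus(d,plus(d,plus(a,c))).
Delete trivial equation d = d.
Applying the MGU to either side gives p(p(plus(d,plus(d,plus(a,c))),d),plus(plus(a,c),d)).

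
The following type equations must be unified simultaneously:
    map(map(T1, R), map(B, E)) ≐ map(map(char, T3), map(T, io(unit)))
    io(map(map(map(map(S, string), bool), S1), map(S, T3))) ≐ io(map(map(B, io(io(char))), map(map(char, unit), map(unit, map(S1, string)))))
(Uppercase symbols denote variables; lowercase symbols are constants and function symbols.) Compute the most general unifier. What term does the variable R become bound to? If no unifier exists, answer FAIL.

Decompose map/2: map(T1, R) ≐ map(char, T3),  map(B, E) ≐ map(T, io(unit)).
Decompose map/2: T1 ≐ char,  R ≐ T3.
Bind T1 := char; no other remaining equation mentions T1.
Bind R := T3; no other remaining equation mentions R.
Decompose map/2: B ≐ T,  E ≐ io(unit).
Bind B := T; substituting into the one remaining equation that mentions B gives: io(map(map(map(map(S, string), bool), S1), map(S, T3))) ≐ io(map(map(T, io(io(char))), map(map(char, unit), map(unit, map(S1, string))))).
Bind E := io(unit); no other remaining equation mentions E.
Decompose io/1: map(map(map(map(S, string), bool), S1), map(S, T3)) ≐ map(map(T, io(io(char))), map(map(char, unit), map(unit, map(S1, string)))).
Decompose map/2: map(map(map(S, string), bool), S1) ≐ map(T, io(io(char))),  map(S, T3) ≐ map(map(char, unit), map(unit, map(S1, string))).
Decompose map/2: map(map(S, string), bool) ≐ T,  S1 ≐ io(io(char)).
Bind T := map(map(S, string), bool); no other remaining equation mentions T. Substituting into the earlier binding gives B := map(map(S, string), bool).
Bind S1 := io(io(char)); substituting into the remaining equation gives: map(S, T3) ≐ map(map(char, unit), map(unit, map(io(io(char)), string))).
Decompose map/2: S ≐ map(char, unit),  T3 ≐ map(unit, map(io(io(char)), string)).
Bind S := map(char, unit); no other remaining equation mentions S. Substituting into the earlier bindings gives B := map(map(map(char, unit), string), bool), T := map(map(map(char, unit), string), bool).
Bind T3 := map(unit, map(io(io(char)), string)). Substituting into the earlier binding gives R := map(unit, map(io(io(char)), string)).
MGU = { T1 := char, R := map(unit, map(io(io(char)), string)), B := map(map(map(char, unit), string), bool), E := io(unit), T := map(map(map(char, unit), string), bool), S1 := io(io(char)), S := map(char, unit), T3 := map(unit, map(io(io(char)), string)) }, so R := map(unit, map(io(io(char)), string)).

map(unit, map(io(io(char)), string))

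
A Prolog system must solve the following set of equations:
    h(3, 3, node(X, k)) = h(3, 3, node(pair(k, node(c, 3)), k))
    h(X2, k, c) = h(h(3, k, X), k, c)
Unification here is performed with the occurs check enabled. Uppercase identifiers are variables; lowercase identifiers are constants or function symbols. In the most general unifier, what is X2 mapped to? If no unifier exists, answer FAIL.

Decompose h/3: 3 = 3,  3 = 3,  node(X, k) = node(pair(k, node(c, 3)), k).
Delete trivial equation 3 = 3.
Delete trivial equation 3 = 3.
Decompose node/2: X = pair(k, node(c, 3)),  k = k.
Bind X := pair(k, node(c, 3)); substituting into the one remaining equation that mentions X gives: h(X2, k, c) = h(h(3, k, pair(k, node(c, 3))), k, c).
Delete trivial equation k = k.
Decompose h/3: X2 = h(3, k, pair(k, node(c, 3))),  k = k,  c = c.
Bind X2 := h(3, k, pair(k, node(c, 3))); no other remaining equation mentions X2.
Delete trivial equation k = k.
Delete trivial equation c = c.
MGU = { X ↦ pair(k, node(c, 3)), X2 ↦ h(3, k, pair(k, node(c, 3))) }, so X2 ↦ h(3, k, pair(k, node(c, 3))).

h(3, k, pair(k, node(c, 3)))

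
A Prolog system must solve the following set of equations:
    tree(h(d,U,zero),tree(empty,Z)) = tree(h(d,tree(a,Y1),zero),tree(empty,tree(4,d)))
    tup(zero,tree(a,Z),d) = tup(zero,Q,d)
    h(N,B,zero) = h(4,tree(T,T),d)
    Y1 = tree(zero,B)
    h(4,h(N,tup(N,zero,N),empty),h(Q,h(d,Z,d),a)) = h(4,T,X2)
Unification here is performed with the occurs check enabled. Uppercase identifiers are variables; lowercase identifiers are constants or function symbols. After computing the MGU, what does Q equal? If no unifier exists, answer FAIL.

Decompose tree/2: h(d,U,zero) = h(d,tree(a,Y1),zero),  tree(empty,Z) = tree(empty,tree(4,d)).
Decompose h/3: d = d,  U = tree(a,Y1),  zero = zero.
Delete trivial equation d = d.
Bind U := tree(a,Y1); no other remaining equation mentions U.
Delete trivial equation zero = zero.
Decompose tree/2: empty = empty,  Z = tree(4,d).
Delete trivial equation empty = empty.
Bind Z := tree(4,d); substituting into the 2 remaining equations that mention Z gives: tup(zero,tree(a,tree(4,d)),d) = tup(zero,Q,d),  h(4,h(N,tup(N,zero,N),empty),h(Q,h(d,tree(4,d),d),a)) = h(4,T,X2).
Decompose tup/3: zero = zero,  tree(a,tree(4,d)) = Q,  d = d.
Delete trivial equation zero = zero.
Bind Q := tree(a,tree(4,d)); substituting into the one remaining equation that mentions Q gives: h(4,h(N,tup(N,zero,N),empty),h(tree(a,tree(4,d)),h(d,tree(4,d),d),a)) = h(4,T,X2).
Delete trivial equation d = d.
Decompose h/3: N = 4,  B = tree(T,T),  zero = d.
Bind N := 4; substituting into the one remaining equation that mentions N gives: h(4,h(4,tup(4,zero,4),empty),h(tree(a,tree(4,d)),h(d,tree(4,d),d),a)) = h(4,T,X2).
Bind B := tree(T,T); substituting into the one remaining equation that mentions B gives: Y1 = tree(zero,tree(T,T)).
Clash: constants zero and d differ; no unifier exists.

FAIL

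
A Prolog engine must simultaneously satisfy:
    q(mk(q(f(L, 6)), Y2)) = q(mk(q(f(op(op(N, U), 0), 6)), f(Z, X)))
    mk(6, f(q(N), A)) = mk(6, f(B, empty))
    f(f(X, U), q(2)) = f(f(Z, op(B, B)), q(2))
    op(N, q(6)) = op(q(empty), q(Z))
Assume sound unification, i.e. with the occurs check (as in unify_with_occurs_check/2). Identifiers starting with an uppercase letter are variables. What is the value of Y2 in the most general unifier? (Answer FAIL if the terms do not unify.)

Decompose q/1: mk(q(f(L, 6)), Y2) = mk(q(f(op(op(N, U), 0), 6)), f(Z, X)).
Decompose mk/2: q(f(L, 6)) = q(f(op(op(N, U), 0), 6)),  Y2 = f(Z, X).
Decompose q/1: f(L, 6) = f(op(op(N, U), 0), 6).
Decompose f/2: L = op(op(N, U), 0),  6 = 6.
Bind L := op(op(N, U), 0); no other remaining equation mentions L.
Delete trivial equation 6 = 6.
Bind Y2 := f(Z, X); no other remaining equation mentions Y2.
Decompose mk/2: 6 = 6,  f(q(N), A) = f(B, empty).
Delete trivial equation 6 = 6.
Decompose f/2: q(N) = B,  A = empty.
Bind B := q(N); substituting into the one remaining equation that mentions B gives: f(f(X, U), q(2)) = f(f(Z, op(q(N), q(N))), q(2)).
Bind A := empty; no other remaining equation mentions A.
Decompose f/2: f(X, U) = f(Z, op(q(N), q(N))),  q(2) = q(2).
Decompose f/2: X = Z,  U = op(q(N), q(N)).
Bind X := Z; no other remaining equation mentions X. Substituting into the earlier binding gives Y2 := f(Z, Z).
Bind U := op(q(N), q(N)); no other remaining equation mentions U. Substituting into the earlier binding gives L := op(op(N, op(q(N), q(N))), 0).
Delete trivial equation q(2) = q(2).
Decompose op/2: N = q(empty),  q(6) = q(Z).
Bind N := q(empty); no other remaining equation mentions N. Substituting into the earlier bindings gives L := op(op(q(empty), op(q(q(empty)), q(q(empty)))), 0), B := q(q(empty)), U := op(q(q(empty)), q(q(empty))).
Decompose q/1: 6 = Z.
Bind Z := 6. Substituting into the earlier bindings gives Y2 := f(6, 6), X := 6.
MGU = { L ↦ op(op(q(empty), op(q(q(empty)), q(q(empty)))), 0), Y2 ↦ f(6, 6), B ↦ q(q(empty)), A ↦ empty, X ↦ 6, U ↦ op(q(q(empty)), q(q(empty))), N ↦ q(empty), Z ↦ 6 }, so Y2 ↦ f(6, 6).

f(6, 6)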